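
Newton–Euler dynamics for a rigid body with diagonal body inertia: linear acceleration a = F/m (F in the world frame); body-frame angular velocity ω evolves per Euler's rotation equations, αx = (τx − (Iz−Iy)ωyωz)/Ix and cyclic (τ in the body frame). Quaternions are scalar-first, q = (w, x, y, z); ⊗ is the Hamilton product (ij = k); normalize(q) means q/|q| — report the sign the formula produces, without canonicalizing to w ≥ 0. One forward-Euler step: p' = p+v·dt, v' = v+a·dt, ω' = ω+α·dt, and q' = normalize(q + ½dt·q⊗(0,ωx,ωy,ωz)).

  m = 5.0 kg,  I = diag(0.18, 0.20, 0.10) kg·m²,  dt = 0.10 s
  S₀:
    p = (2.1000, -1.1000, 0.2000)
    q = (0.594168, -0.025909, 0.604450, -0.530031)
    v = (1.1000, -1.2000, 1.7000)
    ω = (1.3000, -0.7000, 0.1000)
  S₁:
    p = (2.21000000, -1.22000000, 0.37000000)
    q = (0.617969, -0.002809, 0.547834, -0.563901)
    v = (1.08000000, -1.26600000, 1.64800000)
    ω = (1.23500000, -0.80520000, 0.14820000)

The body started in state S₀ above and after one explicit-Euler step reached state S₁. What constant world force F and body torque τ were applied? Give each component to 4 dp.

v₁ − v₀ = (-0.02000000, -0.06600000, -0.05200000)
F = m·Δv/dt = (-1.0000, -3.3000, -2.6000)
Δω = ω₁−ω₀ = (-0.06500000, -0.10520000, 0.04820000)
precession coupling = (0.0070, 0.0104, -0.0182)
I·α + gyro = (-0.1100, -0.2000, 0.0300)

F = (-1.0000, -3.3000, -2.6000)
τ = (-0.1100, -0.2000, 0.0300)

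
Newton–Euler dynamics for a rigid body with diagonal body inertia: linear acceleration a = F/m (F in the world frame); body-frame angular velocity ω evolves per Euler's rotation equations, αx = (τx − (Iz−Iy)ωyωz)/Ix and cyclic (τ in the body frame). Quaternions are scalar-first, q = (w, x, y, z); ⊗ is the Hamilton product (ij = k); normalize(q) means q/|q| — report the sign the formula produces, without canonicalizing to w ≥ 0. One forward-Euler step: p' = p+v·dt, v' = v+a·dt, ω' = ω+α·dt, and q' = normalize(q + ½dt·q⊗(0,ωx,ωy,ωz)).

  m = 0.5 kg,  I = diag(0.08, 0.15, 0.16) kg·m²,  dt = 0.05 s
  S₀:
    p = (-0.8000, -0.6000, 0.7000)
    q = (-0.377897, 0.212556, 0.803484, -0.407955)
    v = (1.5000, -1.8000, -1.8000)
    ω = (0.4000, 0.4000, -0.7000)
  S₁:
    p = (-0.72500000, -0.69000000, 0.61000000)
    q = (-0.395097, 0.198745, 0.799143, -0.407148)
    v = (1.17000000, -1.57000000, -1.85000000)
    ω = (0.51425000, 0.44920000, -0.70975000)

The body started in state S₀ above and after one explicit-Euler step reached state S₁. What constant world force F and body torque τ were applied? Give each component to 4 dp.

F = (-3.3000, 2.3000, -0.5000)
τ = (0.1800, 0.1700, -0.0200)

Δv = v₁−v₀ = (-0.33000000, 0.23000000, -0.05000000)
applied force F = (-3.3000, 2.3000, -0.5000)
ω₁ − ω₀ = (0.11425000, 0.04920000, -0.00975000)
gyro term ω₀×Iω₀ = (-0.0028, 0.0224, 0.0112)
I·α + gyro = (0.1800, 0.1700, -0.0200)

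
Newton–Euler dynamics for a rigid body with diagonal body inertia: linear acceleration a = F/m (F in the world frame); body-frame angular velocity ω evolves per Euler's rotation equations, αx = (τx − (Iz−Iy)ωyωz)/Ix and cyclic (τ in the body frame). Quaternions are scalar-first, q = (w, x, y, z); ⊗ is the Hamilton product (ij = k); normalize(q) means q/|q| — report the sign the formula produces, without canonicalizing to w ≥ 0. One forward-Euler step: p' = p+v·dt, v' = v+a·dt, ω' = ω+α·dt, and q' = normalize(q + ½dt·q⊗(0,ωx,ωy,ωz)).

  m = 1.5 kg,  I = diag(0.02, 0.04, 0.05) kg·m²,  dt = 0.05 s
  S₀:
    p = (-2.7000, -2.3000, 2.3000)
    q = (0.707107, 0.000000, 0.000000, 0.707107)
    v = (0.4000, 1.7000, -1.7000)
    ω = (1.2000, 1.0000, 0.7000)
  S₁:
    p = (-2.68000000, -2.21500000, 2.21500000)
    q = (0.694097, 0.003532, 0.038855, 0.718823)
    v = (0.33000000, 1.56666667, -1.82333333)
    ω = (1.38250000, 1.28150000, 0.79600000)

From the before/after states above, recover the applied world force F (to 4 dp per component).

velocity change Δv = (-0.07000000, -0.13333333, -0.12333333)
m·(v₁−v₀)/dt = (-2.1000, -4.0000, -3.7000)

F = (-2.1000, -4.0000, -3.7000)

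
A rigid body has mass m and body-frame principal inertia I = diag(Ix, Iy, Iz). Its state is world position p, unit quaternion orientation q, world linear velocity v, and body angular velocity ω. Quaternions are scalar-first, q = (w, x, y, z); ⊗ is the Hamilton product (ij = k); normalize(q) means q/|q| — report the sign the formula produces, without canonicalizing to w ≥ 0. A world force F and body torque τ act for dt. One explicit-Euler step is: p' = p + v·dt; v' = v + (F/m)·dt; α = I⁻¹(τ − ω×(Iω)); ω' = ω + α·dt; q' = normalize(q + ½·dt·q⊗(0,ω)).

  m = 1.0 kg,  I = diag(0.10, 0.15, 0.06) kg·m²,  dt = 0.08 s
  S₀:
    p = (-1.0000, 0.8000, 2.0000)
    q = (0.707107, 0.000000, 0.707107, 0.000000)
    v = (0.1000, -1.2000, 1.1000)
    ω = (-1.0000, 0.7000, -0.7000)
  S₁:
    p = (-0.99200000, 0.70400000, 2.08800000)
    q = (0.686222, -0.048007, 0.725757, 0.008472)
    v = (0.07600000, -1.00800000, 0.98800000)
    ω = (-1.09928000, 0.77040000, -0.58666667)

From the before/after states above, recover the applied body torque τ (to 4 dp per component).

τ = (-0.0800, 0.1600, 0.0500)

ω₁ − ω₀ = (-0.09928000, 0.07040000, 0.11333333)
precession coupling = (0.0441, 0.0280, -0.0350)
applied torque τ = (-0.0800, 0.1600, 0.0500)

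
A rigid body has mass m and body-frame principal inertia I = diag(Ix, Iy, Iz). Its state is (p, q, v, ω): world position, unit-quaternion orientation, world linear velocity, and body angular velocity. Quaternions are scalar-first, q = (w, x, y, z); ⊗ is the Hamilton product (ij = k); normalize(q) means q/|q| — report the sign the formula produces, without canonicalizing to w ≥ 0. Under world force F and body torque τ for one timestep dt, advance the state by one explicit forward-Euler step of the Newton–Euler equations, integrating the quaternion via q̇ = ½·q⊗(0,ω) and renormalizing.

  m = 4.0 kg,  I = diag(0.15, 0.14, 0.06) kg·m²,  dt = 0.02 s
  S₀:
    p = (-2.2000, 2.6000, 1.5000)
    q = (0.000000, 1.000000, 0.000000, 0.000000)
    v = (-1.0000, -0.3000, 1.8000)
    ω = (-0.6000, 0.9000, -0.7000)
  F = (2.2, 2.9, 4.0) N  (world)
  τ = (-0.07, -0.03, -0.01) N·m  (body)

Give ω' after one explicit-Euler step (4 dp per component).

ω' = (-0.6161, 0.8903, -0.7051)

precession coupling ω×(Iω) = (0.0504, 0.0378, 0.0054)
α = I⁻¹(τ − ω×Iω) = (-0.8027, -0.4843, -0.2567)
new body rate ω' = (-0.6161, 0.8903, -0.7051)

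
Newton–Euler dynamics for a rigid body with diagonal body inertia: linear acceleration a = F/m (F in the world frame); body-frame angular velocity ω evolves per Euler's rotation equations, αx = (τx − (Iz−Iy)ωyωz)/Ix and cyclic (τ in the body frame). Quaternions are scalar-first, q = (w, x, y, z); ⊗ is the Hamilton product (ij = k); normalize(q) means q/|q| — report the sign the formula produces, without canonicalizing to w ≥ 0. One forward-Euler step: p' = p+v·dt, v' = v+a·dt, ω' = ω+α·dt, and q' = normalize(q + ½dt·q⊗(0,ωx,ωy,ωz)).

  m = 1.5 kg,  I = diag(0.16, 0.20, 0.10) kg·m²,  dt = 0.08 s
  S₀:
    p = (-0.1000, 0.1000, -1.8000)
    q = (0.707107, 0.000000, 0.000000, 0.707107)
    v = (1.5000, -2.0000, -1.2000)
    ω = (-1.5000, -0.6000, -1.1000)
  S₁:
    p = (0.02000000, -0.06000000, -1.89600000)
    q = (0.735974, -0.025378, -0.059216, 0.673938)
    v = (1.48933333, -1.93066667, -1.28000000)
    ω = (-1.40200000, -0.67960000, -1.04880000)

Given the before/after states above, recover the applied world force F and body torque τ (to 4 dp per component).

F = (-0.2000, 1.3000, -1.5000)
τ = (0.1300, -0.1000, 0.1000)

rate change Δω = (0.09800000, -0.07960000, 0.05120000)
applied torque τ = (0.1300, -0.1000, 0.1000)
velocity change Δv = (-0.01066667, 0.06933333, -0.08000000)
applied force F = (-0.2000, 1.3000, -1.5000)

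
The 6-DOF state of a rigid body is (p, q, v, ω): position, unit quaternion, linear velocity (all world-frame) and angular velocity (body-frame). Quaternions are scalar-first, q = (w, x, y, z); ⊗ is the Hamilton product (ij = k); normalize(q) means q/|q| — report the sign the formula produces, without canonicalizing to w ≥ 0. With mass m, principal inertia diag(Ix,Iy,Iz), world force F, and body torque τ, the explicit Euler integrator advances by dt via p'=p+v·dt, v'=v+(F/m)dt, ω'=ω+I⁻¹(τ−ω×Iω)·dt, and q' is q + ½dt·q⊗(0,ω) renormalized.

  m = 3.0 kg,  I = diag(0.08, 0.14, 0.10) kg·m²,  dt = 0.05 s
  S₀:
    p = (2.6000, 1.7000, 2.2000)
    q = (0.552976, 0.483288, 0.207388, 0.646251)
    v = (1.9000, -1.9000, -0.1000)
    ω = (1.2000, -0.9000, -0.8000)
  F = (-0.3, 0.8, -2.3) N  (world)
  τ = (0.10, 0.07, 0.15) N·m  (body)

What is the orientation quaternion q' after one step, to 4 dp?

q' = (0.5556, 0.5098, 0.2238, 0.6175)

Hamilton product q⊗(0,ω) = (0.1237044, 1.0792867, 0.6644532, -1.1262056)
q' = normalize(q + ½dt·q⊗(0,ω)) = (0.5556, 0.5098, 0.2238, 0.6175)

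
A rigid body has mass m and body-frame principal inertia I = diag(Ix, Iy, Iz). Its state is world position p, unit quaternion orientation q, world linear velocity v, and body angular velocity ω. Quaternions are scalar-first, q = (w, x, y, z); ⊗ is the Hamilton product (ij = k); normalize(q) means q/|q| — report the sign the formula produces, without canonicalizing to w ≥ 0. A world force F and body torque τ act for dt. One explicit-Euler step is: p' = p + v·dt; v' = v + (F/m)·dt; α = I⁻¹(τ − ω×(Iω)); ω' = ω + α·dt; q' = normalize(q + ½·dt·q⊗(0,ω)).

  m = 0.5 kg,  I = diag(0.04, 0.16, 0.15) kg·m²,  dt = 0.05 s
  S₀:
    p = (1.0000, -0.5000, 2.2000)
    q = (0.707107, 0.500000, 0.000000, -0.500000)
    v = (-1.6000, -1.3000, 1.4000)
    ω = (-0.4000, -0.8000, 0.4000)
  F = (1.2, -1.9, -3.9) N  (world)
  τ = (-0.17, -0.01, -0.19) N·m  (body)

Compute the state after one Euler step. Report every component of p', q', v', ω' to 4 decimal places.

p' = (0.9200, -0.5650, 2.2700)
q' = (0.7169, 0.4828, -0.0141, -0.5028)
v' = (-1.4800, -1.4900, 1.0100)
ω' = (-0.6165, -0.8086, 0.3239)

a = F/m = (2.4000, -3.8000, -7.8000)
p' = p + v·dt = (0.9200, -0.5650, 2.2700)
new velocity v' = (-1.4800, -1.4900, 1.0100)
ω×(Iω) gyroscopic = (0.0032, 0.0176, 0.0384)
(τ − ω×Iω)/I = (-4.3300, -0.1725, -1.5227)
ω' = ω + α·dt = (-0.6165, -0.8086, 0.3239)
2q̇ = q⊗(0,ω) = (0.4000000, -0.6828428, -0.5656856, -0.1171572)
q' = normalize(q + ½dt·q⊗(0,ω)) = (0.7169, 0.4828, -0.0141, -0.5028)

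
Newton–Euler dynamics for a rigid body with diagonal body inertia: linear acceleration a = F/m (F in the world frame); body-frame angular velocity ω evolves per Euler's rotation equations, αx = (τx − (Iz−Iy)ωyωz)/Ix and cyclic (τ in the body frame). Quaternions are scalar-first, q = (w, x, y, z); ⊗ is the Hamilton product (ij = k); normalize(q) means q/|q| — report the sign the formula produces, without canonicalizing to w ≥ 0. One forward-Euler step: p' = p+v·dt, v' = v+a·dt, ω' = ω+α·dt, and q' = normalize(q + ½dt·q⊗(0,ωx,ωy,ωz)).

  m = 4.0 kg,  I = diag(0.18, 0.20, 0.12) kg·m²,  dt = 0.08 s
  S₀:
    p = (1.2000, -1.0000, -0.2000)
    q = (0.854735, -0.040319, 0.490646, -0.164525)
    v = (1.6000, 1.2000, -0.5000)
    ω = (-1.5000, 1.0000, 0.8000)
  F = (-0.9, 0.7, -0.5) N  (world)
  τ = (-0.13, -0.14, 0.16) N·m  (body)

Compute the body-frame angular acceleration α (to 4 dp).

gyro term ω×Iω = (-0.0640, -0.0720, -0.0300)
angular accel α = (-0.3667, -0.3400, 1.5833)

α = (-0.3667, -0.3400, 1.5833)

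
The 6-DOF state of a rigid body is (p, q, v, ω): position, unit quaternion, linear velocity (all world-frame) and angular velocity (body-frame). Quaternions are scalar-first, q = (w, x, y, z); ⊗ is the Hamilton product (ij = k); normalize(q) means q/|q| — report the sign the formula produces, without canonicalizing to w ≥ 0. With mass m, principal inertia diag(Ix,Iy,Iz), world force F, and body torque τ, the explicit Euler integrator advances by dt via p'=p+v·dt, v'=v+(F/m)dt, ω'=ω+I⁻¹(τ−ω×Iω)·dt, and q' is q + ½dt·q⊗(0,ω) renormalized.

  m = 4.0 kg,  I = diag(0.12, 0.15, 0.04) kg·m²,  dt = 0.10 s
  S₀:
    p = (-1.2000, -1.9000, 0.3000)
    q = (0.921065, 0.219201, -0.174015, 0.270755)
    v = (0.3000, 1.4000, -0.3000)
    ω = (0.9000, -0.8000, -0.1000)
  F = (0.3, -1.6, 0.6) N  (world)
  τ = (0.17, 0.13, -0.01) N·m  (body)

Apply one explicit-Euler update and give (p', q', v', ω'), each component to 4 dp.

p' = p + v·dt = (-1.1700, -1.7600, 0.2700)
v + (F/m)dt = (0.3075, 1.3600, -0.2850)
ω×(Iω) gyroscopic = (-0.0088, -0.0072, -0.0216)
angular accel α = (1.4900, 0.9147, 0.2900)
ω' = ω + α·dt = (1.0490, -0.7085, -0.0710)
Hamilton product q⊗(0,ω) = (-0.3094174, 1.0629640, -0.4712524, -0.1108538)
q + ½dt·q⊗(0,ω), renormalized = (0.9039, 0.2719, -0.1972, 0.2647)

p' = (-1.1700, -1.7600, 0.2700)
q' = (0.9039, 0.2719, -0.1972, 0.2647)
v' = (0.3075, 1.3600, -0.2850)
ω' = (1.0490, -0.7085, -0.0710)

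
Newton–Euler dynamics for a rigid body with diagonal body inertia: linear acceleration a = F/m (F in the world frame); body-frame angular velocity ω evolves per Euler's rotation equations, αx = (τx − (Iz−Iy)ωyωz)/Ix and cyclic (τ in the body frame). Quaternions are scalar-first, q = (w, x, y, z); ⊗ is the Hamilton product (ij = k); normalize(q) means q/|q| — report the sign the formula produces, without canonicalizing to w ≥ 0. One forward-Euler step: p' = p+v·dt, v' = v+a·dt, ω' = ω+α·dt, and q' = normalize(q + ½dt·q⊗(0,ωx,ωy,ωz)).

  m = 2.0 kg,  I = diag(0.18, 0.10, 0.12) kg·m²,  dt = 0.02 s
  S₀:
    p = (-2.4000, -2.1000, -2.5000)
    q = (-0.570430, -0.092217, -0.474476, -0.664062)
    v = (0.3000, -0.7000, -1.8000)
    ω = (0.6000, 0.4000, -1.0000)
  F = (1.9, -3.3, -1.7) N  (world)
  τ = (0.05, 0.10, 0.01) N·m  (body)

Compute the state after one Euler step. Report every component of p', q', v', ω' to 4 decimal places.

(τ − ω×Iω)/I = (0.3222, 1.3600, 0.2433)
ω' = ω + α·dt = (0.6064, 0.4272, -0.9951)
Hamilton product q⊗(0,ω) = (-0.4189414, 0.3978428, -0.7188262, 0.8182288)
q + ½dt·q⊗(0,ω), renormalized = (-0.5746, -0.0882, -0.4816, -0.6558)
p + v·dt = (-2.3940, -2.1140, -2.5360)
v + (F/m)dt = (0.3190, -0.7330, -1.8170)

p' = (-2.3940, -2.1140, -2.5360)
q' = (-0.5746, -0.0882, -0.4816, -0.6558)
v' = (0.3190, -0.7330, -1.8170)
ω' = (0.6064, 0.4272, -0.9951)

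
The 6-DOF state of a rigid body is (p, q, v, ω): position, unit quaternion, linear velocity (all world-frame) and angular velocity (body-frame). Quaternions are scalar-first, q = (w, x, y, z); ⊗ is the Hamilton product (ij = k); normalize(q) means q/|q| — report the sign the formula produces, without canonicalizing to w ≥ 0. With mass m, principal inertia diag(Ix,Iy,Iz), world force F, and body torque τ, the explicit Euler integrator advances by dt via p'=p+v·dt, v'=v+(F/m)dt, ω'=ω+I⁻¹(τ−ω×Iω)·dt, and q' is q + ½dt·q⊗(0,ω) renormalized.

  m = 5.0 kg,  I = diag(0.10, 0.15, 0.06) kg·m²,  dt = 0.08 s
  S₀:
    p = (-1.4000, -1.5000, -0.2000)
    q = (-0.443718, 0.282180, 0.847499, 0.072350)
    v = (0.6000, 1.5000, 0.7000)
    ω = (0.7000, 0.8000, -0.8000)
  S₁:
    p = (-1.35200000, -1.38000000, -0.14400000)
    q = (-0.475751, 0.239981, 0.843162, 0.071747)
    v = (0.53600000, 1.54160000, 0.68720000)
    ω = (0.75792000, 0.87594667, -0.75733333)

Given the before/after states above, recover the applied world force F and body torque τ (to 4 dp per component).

F = (-4.0000, 2.6000, -0.8000)
τ = (0.1300, 0.1200, 0.0600)

ω₁ − ω₀ = (0.05792000, 0.07594667, 0.04266667)
τ = I·(Δω/dt) + ω₀×(Iω₀) = (0.1300, 0.1200, 0.0600)
Δv = v₁−v₀ = (-0.06400000, 0.04160000, -0.01280000)
F = m·Δv/dt = (-4.0000, 2.6000, -0.8000)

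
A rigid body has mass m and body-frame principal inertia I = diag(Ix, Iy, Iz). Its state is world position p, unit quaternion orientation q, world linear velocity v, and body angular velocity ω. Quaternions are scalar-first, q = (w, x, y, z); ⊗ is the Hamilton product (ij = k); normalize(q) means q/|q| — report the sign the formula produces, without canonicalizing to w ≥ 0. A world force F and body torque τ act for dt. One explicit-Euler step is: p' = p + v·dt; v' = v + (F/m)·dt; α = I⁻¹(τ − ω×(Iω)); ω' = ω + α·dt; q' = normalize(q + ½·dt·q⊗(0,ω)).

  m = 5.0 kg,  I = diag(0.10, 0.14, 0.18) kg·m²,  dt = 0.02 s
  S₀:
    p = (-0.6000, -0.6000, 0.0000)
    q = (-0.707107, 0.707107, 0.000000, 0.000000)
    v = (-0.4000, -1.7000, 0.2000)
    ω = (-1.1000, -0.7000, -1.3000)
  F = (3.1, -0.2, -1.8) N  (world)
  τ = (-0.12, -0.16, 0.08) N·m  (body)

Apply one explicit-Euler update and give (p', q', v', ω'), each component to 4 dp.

precession coupling ω×(Iω) = (0.0364, -0.1144, 0.0308)
(τ − ω×Iω)/I = (-1.5640, -0.3257, 0.2733)
new body rate ω' = (-1.1313, -0.7065, -1.2945)
q⊗(0,ω) = (0.7778177, 0.7778177, 1.4142140, 0.4242642)
q + ½dt·q⊗(0,ω), renormalized = (-0.6992, 0.7148, 0.0141, 0.0042)
linear accel F/m = (0.6200, -0.0400, -0.3600)
new position p' = (-0.6080, -0.6340, 0.0040)
v' = v + a·dt = (-0.3876, -1.7008, 0.1928)

p' = (-0.6080, -0.6340, 0.0040)
q' = (-0.6992, 0.7148, 0.0141, 0.0042)
v' = (-0.3876, -1.7008, 0.1928)
ω' = (-1.1313, -0.7065, -1.2945)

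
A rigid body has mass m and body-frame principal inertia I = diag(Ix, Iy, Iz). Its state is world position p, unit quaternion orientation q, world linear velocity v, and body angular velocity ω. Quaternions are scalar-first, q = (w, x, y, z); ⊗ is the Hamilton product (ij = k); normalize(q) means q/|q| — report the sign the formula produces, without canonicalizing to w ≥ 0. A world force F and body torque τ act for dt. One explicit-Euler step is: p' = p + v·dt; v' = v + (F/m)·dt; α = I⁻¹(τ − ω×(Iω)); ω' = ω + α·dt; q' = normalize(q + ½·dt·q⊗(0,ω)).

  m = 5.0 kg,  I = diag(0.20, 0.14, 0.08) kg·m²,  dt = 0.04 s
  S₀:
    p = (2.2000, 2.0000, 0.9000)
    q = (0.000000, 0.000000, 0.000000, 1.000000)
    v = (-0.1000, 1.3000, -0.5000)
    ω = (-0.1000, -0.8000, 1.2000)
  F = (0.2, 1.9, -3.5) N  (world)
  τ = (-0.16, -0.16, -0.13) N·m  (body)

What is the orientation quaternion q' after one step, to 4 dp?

q' = (-0.0240, 0.0160, -0.0020, 0.9996)

2q̇ = q⊗(0,ω) = (-1.2000000, 0.8000000, -0.1000000, 0.0000000)
q' = normalize(q + ½dt·q⊗(0,ω)) = (-0.0240, 0.0160, -0.0020, 0.9996)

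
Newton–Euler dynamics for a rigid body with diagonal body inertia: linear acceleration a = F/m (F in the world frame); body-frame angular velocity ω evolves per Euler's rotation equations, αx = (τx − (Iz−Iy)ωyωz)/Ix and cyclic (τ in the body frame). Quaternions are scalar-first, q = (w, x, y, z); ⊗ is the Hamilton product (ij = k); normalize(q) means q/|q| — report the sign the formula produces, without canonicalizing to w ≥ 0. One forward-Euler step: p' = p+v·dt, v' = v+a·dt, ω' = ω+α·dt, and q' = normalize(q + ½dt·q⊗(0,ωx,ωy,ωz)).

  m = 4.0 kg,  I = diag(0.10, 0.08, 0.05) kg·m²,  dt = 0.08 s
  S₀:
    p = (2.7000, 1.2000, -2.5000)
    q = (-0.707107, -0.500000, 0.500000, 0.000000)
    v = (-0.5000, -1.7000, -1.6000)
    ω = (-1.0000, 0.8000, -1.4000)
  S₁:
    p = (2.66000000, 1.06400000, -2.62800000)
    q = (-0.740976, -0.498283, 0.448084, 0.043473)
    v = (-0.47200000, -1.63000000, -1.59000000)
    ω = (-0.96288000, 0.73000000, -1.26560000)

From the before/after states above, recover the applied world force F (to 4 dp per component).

v₁ − v₀ = (0.02800000, 0.07000000, 0.01000000)
applied force F = (1.4000, 3.5000, 0.5000)

F = (1.4000, 3.5000, 0.5000)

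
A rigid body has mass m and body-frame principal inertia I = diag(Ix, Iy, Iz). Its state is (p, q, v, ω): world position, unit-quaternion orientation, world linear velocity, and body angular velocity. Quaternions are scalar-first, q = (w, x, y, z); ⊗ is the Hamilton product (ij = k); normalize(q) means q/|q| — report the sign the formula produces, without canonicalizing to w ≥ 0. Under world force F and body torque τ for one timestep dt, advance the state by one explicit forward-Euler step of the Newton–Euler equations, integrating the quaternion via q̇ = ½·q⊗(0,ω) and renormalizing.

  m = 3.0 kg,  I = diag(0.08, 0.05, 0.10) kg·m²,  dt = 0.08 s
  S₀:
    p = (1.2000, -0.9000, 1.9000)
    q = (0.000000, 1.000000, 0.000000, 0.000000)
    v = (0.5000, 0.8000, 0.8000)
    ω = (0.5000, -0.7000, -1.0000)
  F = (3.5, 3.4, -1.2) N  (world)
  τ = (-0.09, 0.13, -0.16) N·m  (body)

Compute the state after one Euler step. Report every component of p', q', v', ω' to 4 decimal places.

ω×(Iω) gyroscopic = (0.0350, 0.0100, 0.0105)
(τ − ω×Iω)/I = (-1.5625, 2.4000, -1.7050)
ω' = ω + α·dt = (0.3750, -0.5080, -1.1364)
q⊗(0,ω) = (-0.5000000, 0.0000000, 1.0000000, -0.7000000)
q' = normalize(q + ½dt·q⊗(0,ω)) = (-0.0200, 0.9986, 0.0399, -0.0280)
p + v·dt = (1.2400, -0.8360, 1.9640)
v + (F/m)dt = (0.5933, 0.8907, 0.7680)

p' = (1.2400, -0.8360, 1.9640)
q' = (-0.0200, 0.9986, 0.0399, -0.0280)
v' = (0.5933, 0.8907, 0.7680)
ω' = (0.3750, -0.5080, -1.1364)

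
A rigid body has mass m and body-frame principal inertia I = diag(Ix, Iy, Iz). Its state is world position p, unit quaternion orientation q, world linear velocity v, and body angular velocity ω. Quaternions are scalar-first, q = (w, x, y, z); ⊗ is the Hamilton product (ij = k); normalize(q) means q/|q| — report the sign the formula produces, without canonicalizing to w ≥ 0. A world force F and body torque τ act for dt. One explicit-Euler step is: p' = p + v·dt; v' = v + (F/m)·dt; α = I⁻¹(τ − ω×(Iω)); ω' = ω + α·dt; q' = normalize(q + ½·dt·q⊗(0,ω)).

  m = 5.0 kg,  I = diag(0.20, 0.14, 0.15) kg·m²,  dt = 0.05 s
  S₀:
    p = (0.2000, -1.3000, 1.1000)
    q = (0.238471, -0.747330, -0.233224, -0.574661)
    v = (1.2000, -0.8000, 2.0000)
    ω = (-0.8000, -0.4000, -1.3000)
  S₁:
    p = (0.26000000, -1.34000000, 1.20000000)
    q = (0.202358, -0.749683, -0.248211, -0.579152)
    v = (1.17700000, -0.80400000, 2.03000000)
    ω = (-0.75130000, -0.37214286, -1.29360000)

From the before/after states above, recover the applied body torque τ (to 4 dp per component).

τ = (0.2000, 0.1300, 0.0000)

ω₁ − ω₀ = (0.04870000, 0.02785714, 0.00640000)
τ = I·(Δω/dt) + ω₀×(Iω₀) = (0.2000, 0.1300, 0.0000)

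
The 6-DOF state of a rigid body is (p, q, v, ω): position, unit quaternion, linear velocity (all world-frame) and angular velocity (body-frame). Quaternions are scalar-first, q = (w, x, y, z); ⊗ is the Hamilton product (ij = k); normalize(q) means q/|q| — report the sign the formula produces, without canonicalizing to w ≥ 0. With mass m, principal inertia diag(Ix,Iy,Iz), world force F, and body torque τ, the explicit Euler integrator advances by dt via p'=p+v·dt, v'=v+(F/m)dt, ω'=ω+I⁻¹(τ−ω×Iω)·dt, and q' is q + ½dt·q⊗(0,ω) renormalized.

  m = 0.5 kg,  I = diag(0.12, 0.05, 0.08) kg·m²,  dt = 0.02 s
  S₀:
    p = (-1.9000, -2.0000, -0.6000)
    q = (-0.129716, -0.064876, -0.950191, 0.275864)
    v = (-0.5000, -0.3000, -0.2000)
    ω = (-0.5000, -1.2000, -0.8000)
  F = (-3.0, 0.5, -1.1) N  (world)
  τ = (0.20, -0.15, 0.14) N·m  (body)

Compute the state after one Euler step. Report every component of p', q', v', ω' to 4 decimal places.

p' = (-1.9100, -2.0060, -0.6040)
q' = (-0.1392, -0.0533, -0.9504, 0.2729)
v' = (-0.6200, -0.2800, -0.2440)
ω' = (-0.4715, -1.2664, -0.7545)

linear accel F/m = (-6.0000, 1.0000, -2.2000)
p' = p + v·dt = (-1.9100, -2.0060, -0.6040)
new velocity v' = (-0.6200, -0.2800, -0.2440)
precession coupling ω×(Iω) = (0.0288, 0.0160, -0.0420)
α = I⁻¹(τ − ω×Iω) = (1.4267, -3.3200, 2.2750)
ω + α·dt = (-0.4715, -1.2664, -0.7545)
2q̇ = q⊗(0,ω) = (-0.9519760, 1.1560476, -0.0341736, -0.2934715)
updated quaternion q' = (-0.1392, -0.0533, -0.9504, 0.2729)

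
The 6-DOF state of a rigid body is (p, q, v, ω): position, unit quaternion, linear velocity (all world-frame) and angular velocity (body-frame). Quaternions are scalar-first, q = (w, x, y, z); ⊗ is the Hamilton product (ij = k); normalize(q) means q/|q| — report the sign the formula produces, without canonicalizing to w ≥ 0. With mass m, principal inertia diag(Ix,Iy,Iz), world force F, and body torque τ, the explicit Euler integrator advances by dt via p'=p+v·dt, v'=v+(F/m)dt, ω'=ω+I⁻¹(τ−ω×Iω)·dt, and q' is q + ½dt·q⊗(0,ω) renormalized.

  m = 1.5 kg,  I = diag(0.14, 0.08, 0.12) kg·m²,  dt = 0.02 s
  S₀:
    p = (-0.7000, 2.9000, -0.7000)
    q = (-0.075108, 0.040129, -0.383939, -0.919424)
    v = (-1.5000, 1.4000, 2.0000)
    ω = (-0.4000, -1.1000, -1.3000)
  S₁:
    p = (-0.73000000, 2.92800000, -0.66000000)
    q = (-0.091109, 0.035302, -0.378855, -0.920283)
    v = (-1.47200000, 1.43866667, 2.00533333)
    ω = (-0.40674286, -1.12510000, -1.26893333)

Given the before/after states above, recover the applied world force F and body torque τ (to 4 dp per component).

ω₁ − ω₀ = (-0.00674286, -0.02510000, 0.03106667)
ω₀×(Iω₀) = (0.0572, 0.0104, -0.0264)
τ = I·(Δω/dt) + ω₀×(Iω₀) = (0.0100, -0.0900, 0.1600)
velocity change Δv = (0.02800000, 0.03866667, 0.00533333)
m·(v₁−v₀)/dt = (2.1000, 2.9000, 0.4000)

F = (2.1000, 2.9000, 0.4000)
τ = (0.0100, -0.0900, 0.1600)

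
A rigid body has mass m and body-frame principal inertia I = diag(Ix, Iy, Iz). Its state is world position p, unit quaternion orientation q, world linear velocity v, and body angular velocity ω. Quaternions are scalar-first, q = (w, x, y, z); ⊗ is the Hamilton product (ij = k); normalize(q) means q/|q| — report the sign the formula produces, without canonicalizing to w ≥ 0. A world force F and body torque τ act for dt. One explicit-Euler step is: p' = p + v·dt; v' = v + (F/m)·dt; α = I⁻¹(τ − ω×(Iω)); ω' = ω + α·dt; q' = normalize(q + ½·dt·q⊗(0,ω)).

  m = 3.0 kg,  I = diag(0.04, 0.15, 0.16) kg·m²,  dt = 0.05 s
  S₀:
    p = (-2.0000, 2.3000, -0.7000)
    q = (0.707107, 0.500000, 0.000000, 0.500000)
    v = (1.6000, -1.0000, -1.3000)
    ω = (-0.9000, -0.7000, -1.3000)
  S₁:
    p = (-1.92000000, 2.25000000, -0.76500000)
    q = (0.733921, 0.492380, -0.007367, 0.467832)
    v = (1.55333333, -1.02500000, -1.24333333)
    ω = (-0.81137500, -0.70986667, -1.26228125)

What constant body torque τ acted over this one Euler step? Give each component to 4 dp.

ω₁ − ω₀ = (0.08862500, -0.00986667, 0.03771875)
applied torque τ = (0.0800, -0.1700, 0.1900)

τ = (0.0800, -0.1700, 0.1900)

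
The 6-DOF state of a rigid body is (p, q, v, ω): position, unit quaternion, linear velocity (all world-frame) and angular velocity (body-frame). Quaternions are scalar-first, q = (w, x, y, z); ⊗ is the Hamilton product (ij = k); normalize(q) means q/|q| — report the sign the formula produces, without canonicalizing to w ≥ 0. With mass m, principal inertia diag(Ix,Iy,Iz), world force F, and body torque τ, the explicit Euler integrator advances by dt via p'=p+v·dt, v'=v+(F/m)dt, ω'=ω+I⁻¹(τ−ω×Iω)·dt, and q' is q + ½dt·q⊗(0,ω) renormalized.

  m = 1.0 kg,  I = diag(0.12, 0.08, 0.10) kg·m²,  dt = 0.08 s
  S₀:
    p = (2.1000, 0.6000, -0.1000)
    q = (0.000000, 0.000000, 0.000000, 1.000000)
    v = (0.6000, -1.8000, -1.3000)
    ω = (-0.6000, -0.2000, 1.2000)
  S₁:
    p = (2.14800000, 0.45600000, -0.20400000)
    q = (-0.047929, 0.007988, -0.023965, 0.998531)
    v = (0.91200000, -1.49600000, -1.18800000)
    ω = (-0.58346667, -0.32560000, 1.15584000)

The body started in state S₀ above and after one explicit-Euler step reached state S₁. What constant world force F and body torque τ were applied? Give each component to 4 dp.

Δω = ω₁−ω₀ = (0.01653333, -0.12560000, -0.04416000)
ω₀×(Iω₀) = (-0.0048, -0.0144, -0.0048)
applied torque τ = (0.0200, -0.1400, -0.0600)
Δv = v₁−v₀ = (0.31200000, 0.30400000, 0.11200000)
applied force F = (3.9000, 3.8000, 1.4000)

F = (3.9000, 3.8000, 1.4000)
τ = (0.0200, -0.1400, -0.0600)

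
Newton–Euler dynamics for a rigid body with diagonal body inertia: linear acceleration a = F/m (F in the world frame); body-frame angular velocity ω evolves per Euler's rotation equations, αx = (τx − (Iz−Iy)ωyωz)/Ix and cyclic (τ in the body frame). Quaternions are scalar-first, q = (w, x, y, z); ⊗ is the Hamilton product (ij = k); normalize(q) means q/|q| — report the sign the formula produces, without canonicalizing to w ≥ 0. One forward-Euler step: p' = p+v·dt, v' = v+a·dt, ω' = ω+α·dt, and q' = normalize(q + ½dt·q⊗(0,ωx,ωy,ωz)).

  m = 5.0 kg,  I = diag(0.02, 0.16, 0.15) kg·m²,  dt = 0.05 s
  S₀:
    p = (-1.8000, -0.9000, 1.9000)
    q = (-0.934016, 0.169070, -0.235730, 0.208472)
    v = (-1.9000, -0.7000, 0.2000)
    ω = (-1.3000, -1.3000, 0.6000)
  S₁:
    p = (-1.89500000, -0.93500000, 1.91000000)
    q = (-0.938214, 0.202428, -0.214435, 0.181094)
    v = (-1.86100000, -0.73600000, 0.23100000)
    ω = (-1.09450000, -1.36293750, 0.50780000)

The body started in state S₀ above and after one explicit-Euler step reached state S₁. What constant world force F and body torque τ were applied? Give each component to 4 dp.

v₁ − v₀ = (0.03900000, -0.03600000, 0.03100000)
m·(v₁−v₀)/dt = (3.9000, -3.6000, 3.1000)
Δω = ω₁−ω₀ = (0.20550000, -0.06293750, -0.09220000)
applied torque τ = (0.0900, -0.1000, -0.0400)

F = (3.9000, -3.6000, 3.1000)
τ = (0.0900, -0.1000, -0.0400)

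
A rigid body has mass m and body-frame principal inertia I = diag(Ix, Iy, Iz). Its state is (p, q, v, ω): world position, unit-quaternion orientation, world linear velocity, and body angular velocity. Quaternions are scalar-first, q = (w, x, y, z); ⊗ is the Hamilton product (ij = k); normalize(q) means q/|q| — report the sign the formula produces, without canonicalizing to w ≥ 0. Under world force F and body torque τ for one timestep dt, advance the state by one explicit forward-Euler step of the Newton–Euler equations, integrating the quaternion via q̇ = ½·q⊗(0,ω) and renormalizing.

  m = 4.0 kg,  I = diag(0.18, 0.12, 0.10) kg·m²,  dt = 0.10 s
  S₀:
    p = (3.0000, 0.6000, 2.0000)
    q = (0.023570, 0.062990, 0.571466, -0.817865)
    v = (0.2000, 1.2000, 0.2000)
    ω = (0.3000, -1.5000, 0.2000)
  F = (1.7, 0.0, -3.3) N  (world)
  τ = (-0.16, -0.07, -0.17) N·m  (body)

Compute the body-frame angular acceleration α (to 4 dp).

precession coupling ω×(Iω) = (0.0060, 0.0048, 0.0270)
(τ − ω×Iω)/I = (-0.9222, -0.6233, -1.9700)

α = (-0.9222, -0.6233, -1.9700)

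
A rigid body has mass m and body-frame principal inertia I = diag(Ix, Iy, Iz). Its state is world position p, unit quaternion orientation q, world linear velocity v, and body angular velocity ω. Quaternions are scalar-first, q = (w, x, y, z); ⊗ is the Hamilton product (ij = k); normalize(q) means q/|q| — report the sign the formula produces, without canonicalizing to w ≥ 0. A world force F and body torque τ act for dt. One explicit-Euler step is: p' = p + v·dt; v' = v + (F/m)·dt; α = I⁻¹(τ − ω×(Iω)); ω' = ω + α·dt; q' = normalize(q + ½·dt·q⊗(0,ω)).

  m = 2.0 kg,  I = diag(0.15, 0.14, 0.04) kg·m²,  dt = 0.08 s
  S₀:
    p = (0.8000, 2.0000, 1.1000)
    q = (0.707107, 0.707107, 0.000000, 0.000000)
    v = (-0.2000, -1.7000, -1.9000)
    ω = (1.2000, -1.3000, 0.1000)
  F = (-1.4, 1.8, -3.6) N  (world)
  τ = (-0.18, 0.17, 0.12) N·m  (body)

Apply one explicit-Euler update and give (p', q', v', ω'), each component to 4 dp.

angular accel α = (-1.2867, 1.1200, 2.6100)
ω + α·dt = (1.0971, -1.2104, 0.3088)
2q̇ = q⊗(0,ω) = (-0.8485284, 0.8485284, -0.9899498, -0.8485284)
q' = normalize(q + ½dt·q⊗(0,ω)) = (0.6715, 0.7392, -0.0395, -0.0339)
a = (-0.7000, 0.9000, -1.8000)
p' = p + v·dt = (0.7840, 1.8640, 0.9480)
new velocity v' = (-0.2560, -1.6280, -2.0440)

p' = (0.7840, 1.8640, 0.9480)
q' = (0.6715, 0.7392, -0.0395, -0.0339)
v' = (-0.2560, -1.6280, -2.0440)
ω' = (1.0971, -1.2104, 0.3088)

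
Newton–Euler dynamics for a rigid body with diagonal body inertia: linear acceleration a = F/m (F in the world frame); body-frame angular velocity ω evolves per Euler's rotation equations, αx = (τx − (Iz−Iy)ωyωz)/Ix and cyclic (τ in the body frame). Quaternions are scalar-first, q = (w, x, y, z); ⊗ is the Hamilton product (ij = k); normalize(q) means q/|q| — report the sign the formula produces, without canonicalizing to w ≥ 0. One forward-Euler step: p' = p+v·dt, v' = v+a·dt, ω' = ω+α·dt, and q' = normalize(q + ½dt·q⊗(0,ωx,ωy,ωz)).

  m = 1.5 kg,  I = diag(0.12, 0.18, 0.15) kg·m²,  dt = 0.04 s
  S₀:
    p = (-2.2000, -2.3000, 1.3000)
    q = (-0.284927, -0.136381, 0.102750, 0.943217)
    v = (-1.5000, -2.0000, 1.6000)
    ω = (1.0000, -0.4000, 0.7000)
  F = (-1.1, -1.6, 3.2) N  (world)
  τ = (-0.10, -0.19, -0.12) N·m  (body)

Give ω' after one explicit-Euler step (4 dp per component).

precession coupling ω×(Iω) = (0.0084, -0.0210, -0.0240)
(τ − ω×Iω)/I = (-0.9033, -0.9389, -0.6400)
ω + α·dt = (0.9639, -0.4376, 0.6744)

ω' = (0.9639, -0.4376, 0.6744)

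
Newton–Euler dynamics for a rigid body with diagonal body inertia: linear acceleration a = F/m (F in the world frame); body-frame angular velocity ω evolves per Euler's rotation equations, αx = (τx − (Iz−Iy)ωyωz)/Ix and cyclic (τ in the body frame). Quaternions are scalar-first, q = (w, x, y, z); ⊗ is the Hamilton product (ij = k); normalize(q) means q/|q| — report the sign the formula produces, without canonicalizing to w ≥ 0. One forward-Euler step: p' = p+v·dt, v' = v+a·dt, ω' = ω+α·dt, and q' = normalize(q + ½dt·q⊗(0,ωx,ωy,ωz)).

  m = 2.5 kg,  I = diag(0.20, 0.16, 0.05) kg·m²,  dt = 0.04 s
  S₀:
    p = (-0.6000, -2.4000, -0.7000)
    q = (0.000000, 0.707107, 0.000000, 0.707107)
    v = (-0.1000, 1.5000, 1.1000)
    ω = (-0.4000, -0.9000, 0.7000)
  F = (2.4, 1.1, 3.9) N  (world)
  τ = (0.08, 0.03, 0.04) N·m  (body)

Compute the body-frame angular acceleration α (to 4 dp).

α = (0.0535, 0.4500, 1.0880)

precession coupling ω×(Iω) = (0.0693, -0.0420, -0.0144)
angular accel α = (0.0535, 0.4500, 1.0880)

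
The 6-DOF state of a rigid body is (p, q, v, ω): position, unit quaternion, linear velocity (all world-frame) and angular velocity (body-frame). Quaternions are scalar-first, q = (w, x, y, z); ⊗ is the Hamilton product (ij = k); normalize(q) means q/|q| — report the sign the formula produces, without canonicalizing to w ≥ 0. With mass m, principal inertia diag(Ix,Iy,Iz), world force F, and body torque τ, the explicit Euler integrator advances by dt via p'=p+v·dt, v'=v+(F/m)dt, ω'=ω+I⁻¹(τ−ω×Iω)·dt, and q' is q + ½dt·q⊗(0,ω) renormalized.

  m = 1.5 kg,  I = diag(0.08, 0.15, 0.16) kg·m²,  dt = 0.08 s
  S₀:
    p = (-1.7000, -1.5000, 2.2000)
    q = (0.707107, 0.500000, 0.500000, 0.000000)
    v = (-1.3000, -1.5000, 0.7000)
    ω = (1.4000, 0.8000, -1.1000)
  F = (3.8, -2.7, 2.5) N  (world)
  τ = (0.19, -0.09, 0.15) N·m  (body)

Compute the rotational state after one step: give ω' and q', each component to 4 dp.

ω' = (1.5988, 0.6863, -1.0642)
q' = (0.6611, 0.5160, 0.5430, -0.0430)

ω×(Iω) gyroscopic = (-0.0088, 0.1232, 0.0784)
(τ − ω×Iω)/I = (2.4850, -1.4213, 0.4475)
ω + α·dt = (1.5988, 0.6863, -1.0642)
Hamilton product q⊗(0,ω) = (-1.1000000, 0.4399498, 1.1156856, -1.0778177)
q' = normalize(q + ½dt·q⊗(0,ω)) = (0.6611, 0.5160, 0.5430, -0.0430)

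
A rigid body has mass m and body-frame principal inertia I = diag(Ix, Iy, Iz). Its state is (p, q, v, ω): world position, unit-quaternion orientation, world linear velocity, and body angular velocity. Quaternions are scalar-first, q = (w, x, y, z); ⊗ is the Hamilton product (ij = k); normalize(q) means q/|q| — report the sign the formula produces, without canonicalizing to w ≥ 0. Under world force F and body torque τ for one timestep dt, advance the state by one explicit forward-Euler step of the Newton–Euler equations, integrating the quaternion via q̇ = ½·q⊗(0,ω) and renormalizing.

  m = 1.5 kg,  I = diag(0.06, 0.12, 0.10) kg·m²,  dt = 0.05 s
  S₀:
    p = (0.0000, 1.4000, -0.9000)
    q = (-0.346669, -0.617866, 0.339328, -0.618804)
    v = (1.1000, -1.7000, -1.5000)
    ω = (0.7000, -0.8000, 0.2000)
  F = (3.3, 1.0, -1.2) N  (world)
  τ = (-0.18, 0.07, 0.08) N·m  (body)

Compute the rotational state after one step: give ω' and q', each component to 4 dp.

ω×(Iω) gyroscopic = (0.0032, -0.0056, -0.0336)
α = I⁻¹(τ − ω×Iω) = (-3.0533, 0.6300, 1.1360)
new body rate ω' = (0.5473, -0.7685, 0.2568)
2q̇ = q⊗(0,ω) = (0.8277294, -0.6698459, -0.0322544, 0.1874294)
q' = normalize(q + ½dt·q⊗(0,ω)) = (-0.3259, -0.6344, 0.3384, -0.6139)

ω' = (0.5473, -0.7685, 0.2568)
q' = (-0.3259, -0.6344, 0.3384, -0.6139)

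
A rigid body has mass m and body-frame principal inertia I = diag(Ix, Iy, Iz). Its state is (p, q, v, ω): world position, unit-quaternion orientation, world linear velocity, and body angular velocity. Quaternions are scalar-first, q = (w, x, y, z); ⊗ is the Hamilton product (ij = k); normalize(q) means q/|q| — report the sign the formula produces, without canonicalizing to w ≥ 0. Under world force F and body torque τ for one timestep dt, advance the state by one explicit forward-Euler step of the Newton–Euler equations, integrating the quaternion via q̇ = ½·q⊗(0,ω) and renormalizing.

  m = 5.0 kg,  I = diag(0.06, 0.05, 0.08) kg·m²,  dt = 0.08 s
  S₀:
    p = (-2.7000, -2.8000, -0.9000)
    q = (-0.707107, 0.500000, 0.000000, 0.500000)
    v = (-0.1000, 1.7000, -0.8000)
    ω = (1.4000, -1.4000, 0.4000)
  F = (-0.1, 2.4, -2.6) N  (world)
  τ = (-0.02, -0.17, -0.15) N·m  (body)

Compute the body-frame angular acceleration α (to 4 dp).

α = (-0.0533, -3.1760, -2.1200)

ω×(Iω) gyroscopic = (-0.0168, -0.0112, 0.0196)
(τ − ω×Iω)/I = (-0.0533, -3.1760, -2.1200)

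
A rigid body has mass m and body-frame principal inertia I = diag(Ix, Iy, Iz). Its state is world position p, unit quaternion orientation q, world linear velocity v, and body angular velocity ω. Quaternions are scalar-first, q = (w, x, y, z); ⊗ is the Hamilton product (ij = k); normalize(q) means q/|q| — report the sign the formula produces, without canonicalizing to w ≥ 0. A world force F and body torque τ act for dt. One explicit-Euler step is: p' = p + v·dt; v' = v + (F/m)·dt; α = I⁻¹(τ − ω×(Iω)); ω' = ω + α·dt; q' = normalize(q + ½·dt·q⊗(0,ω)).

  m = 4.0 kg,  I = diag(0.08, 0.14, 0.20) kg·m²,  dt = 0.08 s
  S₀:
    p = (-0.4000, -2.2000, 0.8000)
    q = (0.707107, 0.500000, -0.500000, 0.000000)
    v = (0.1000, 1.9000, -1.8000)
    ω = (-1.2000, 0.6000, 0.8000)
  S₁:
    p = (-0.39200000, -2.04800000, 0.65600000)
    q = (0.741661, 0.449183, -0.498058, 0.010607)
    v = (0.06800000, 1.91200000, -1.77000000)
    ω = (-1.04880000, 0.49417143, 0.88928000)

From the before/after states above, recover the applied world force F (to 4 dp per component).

F = (-1.6000, 0.6000, 1.5000)

v₁ − v₀ = (-0.03200000, 0.01200000, 0.03000000)
F = m·Δv/dt = (-1.6000, 0.6000, 1.5000)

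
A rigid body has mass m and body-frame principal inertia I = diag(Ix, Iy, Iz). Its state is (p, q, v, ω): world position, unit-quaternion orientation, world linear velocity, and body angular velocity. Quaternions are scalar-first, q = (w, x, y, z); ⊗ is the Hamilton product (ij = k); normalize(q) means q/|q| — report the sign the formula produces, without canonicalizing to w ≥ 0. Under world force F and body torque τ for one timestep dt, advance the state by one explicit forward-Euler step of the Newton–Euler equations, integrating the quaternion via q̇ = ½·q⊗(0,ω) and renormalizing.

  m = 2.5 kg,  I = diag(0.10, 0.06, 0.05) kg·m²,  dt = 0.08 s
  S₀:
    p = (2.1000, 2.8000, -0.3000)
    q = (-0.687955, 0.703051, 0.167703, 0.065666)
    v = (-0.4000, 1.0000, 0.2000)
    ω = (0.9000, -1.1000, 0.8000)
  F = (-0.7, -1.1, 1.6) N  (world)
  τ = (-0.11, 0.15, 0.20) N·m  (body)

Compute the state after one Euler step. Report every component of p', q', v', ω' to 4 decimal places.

p' = (2.0680, 2.8800, -0.2840)
q' = (-0.7065, 0.6851, 0.1775, 0.0067)
v' = (-0.4224, 0.9648, 0.2512)
ω' = (0.8050, -0.9480, 1.0566)

a = F/m = (-0.2800, -0.4400, 0.6400)
new position p' = (2.0680, 2.8800, -0.2840)
v + (F/m)dt = (-0.4224, 0.9648, 0.2512)
angular accel α = (-1.1880, 1.9000, 3.2080)
new body rate ω' = (0.8050, -0.9480, 1.0566)
2q̇ = q⊗(0,ω) = (-0.5008054, -0.4127645, 0.2534091, -1.4746528)
q' = normalize(q + ½dt·q⊗(0,ω)) = (-0.7065, 0.6851, 0.1775, 0.0067)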